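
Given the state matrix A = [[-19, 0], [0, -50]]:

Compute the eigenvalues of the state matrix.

For diagonal matrix, eigenvalues are diagonal entries: λ₁ = -19, λ₂ = -50.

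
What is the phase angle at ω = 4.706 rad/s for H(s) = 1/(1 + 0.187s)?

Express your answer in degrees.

Phase = -arctan(ωτ) = -arctan(4.706 × 0.187) = -41.3°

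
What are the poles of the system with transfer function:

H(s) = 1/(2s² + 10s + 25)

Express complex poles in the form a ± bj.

Discriminant = 10² - 4×2×25 = 100 - 200 = -100 < 0, so the poles are a complex conjugate pair s = (-10 ± j√100)/(2×2). Real part = -10/(2×2) = -10/4 = -2.5; imaginary part = ±√100/(2×2) = 10/4 = 2.5. Poles: s = -2.5 ± 2.5j.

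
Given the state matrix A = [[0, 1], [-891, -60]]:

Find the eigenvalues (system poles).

det(A - λI) = λ² - (-60)λ + 891 = (λ - (-27))(λ - (-33)). Eigenvalues: -27, -33.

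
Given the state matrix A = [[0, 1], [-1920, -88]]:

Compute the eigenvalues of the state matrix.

det(A - λI) = λ² - (-88)λ + 1920 = (λ - (-48))(λ - (-40)). Eigenvalues: -48, -40.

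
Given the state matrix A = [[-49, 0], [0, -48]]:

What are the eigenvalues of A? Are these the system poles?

For diagonal matrix, eigenvalues are diagonal entries: λ₁ = -49, λ₂ = -48. Eigenvalues of A = system poles.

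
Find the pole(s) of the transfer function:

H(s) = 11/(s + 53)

Pole is where denominator = 0: s + 53 = 0, so s = -53.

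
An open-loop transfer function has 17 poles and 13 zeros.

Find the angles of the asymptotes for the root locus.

n - m = 17 - 13 = 4. Angles: θk = (2k + 1)·180°/4 = 45°, 135°, 225°, 315°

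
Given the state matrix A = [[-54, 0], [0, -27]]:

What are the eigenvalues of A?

For diagonal matrix, eigenvalues are diagonal entries: λ₁ = -54, λ₂ = -27.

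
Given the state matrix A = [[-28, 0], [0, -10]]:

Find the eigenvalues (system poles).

For diagonal matrix, eigenvalues are diagonal entries: λ₁ = -28, λ₂ = -10.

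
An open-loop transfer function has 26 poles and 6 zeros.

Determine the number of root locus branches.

Root locus has n branches where n = number of poles = 26.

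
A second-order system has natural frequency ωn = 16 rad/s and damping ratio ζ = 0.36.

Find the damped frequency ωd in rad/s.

ωd = ωn√(1 - ζ²) = 16√(1 - 0.36²) = 14.93 rad/s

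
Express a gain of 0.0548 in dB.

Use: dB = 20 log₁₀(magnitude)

dB = 20 log₁₀(0.0548) = -25.2 dB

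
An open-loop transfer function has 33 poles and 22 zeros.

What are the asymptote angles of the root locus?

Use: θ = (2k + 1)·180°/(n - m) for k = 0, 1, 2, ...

n - m = 33 - 22 = 11. Angles: θk = (2k + 1)·180°/11 = 16.36°, 49.09°, 81.82°, 114.55°, 147.27°, 180°, 212.73°, 245.45°, 278.18°, 310.91°, 343.64°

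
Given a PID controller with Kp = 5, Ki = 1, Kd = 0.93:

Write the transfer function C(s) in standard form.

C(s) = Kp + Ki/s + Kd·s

Substituting values: C(s) = 5 + 1/s + 0.93s = (0.93s² + 5s + 1)/s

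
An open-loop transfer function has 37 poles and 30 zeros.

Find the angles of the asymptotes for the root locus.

n - m = 37 - 30 = 7. Angles: θk = (2k + 1)·180°/7 = 25.71°, 77.14°, 128.57°, 180°, 231.43°, 282.86°, 334.29°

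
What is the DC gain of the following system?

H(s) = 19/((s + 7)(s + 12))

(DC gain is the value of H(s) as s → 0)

DC gain = H(0) = 19/(7 × 12) = 19/84 = 0.2262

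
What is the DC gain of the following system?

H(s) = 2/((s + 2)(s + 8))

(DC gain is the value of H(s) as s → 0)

DC gain = H(0) = 2/(2 × 8) = 2/16 = 0.125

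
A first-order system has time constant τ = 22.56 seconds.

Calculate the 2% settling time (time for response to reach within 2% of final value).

For first-order system, 2% settling time ≈ 4τ = 4 × 22.56 = 90.24 s.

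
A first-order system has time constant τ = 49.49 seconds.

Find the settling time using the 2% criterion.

For first-order system, 2% settling time ≈ 4τ = 4 × 49.49 = 197.96 s.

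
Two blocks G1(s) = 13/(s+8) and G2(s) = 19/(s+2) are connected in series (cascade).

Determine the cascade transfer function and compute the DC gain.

Series: multiply transfer functions. G_eq = 13/(s+8) × 19/(s+2) = 247/((s+8)(s+2)). DC gain = 247/(8×2) = 15.4375.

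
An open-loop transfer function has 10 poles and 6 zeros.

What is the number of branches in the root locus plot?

Root locus has n branches where n = number of poles = 10.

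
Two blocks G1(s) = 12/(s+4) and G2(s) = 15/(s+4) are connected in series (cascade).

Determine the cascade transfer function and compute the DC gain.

Series: multiply transfer functions. G_eq = 12/(s+4) × 15/(s+4) = 180/((s+4)(s+4)). DC gain = 180/(4×4) = 11.25.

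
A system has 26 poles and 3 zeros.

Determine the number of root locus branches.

Root locus has n branches where n = number of poles = 26.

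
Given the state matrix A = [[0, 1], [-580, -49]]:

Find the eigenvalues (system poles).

det(A - λI) = λ² - (-49)λ + 580 = (λ - (-20))(λ - (-29)). Eigenvalues: -20, -29.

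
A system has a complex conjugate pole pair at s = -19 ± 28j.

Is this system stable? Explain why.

Real part of poles is -19 (< 0, left half-plane). Stable.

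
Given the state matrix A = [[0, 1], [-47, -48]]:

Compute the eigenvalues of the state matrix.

det(A - λI) = λ² - (-48)λ + 47 = (λ - (-1))(λ - (-47)). Eigenvalues: -1, -47.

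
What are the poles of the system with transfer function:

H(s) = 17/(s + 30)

Pole is where denominator = 0: s + 30 = 0, so s = -30.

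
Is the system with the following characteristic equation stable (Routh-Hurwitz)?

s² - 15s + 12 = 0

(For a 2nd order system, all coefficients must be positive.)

Coefficients: 1, -15, 12. b=-15 not positive, so system is unstable.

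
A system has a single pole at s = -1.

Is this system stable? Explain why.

Pole at s = -1 is in the left half-plane. Stable.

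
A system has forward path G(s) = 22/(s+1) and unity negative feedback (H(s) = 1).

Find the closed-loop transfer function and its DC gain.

T(s) = G/(1+GH) = [22/(s+1)] / [1 + 22/(s+1)] = 22/(s+1+22) = 22/(s+23). DC gain = 22/23 = 0.9565.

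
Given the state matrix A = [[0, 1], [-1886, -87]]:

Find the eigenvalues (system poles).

det(A - λI) = λ² - (-87)λ + 1886 = (λ - (-46))(λ - (-41)). Eigenvalues: -46, -41.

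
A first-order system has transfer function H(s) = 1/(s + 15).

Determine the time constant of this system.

For H(s) = 1/(s + 1/τ), the pole is at -1/τ = -15, so τ = 1/15 = 0.0667 s.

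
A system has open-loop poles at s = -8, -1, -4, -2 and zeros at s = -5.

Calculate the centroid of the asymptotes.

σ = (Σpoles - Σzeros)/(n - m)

σ = (Σpoles - Σzeros)/(n - m) = (-15 - (-5))/(4 - 1) = -10/3 = -3.33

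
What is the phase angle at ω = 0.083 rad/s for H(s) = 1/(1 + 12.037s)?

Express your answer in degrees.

Phase = -arctan(ωτ) = -arctan(0.083 × 12.037) = -45.0°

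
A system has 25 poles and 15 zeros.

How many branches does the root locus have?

Root locus has n branches where n = number of poles = 25.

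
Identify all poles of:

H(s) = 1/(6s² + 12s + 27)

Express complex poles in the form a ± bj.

Discriminant = 12² - 4×6×27 = 144 - 648 = -504 < 0, so the poles are a complex conjugate pair s = (-12 ± j√504)/(2×6). Real part = -12/(2×6) = -12/12 = -1; imaginary part = ±√504/(2×6) ≈ 1.8708. Poles: s = -1 ± 1.8708j.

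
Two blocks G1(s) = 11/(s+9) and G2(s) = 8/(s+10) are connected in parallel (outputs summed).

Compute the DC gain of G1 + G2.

Parallel: G_eq = G1 + G2. DC gain = G1(0) + G2(0) = 11/9 + 8/10 = 1.2222 + 0.8 = 2.0222.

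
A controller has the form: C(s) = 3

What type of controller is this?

This is a Proportional (P) controller.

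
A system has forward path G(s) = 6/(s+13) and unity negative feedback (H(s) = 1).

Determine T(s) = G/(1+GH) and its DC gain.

T(s) = G/(1+GH) = [6/(s+13)] / [1 + 6/(s+13)] = 6/(s+13+6) = 6/(s+19). DC gain = 6/19 = 0.3158.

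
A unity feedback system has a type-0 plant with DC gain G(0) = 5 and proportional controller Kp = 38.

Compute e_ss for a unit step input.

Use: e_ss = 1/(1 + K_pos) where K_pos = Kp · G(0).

K_pos = Kp · G(0) = 38 × 5 = 190. e_ss = 1/(1 + 190) = 0.0052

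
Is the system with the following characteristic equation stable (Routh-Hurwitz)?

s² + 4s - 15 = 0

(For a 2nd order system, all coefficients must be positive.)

Coefficients: 1, 4, -15. c=-15 not positive, so system is unstable.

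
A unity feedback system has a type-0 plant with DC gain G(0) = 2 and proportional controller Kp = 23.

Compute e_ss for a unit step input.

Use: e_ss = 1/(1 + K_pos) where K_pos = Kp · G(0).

K_pos = Kp · G(0) = 23 × 2 = 46. e_ss = 1/(1 + 46) = 0.0213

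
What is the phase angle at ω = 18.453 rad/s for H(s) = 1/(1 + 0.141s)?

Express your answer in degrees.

Phase = -arctan(ωτ) = -arctan(18.453 × 0.141) = -69.0°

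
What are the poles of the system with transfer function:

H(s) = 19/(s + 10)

Pole is where denominator = 0: s + 10 = 0, so s = -10.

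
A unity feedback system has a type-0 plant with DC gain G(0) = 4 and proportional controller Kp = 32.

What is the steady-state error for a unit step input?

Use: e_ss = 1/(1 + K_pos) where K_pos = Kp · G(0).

K_pos = Kp · G(0) = 32 × 4 = 128. e_ss = 1/(1 + 128) = 0.0078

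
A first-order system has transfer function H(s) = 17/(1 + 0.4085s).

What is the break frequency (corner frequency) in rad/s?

Corner frequency = 1/τ = 1/0.4085 = 2.448 rad/s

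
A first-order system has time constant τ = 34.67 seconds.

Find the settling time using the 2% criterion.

For first-order system, 2% settling time ≈ 4τ = 4 × 34.67 = 138.68 s.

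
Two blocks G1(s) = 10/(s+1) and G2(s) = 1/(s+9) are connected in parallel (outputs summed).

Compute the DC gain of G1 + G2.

Parallel: G_eq = G1 + G2. DC gain = G1(0) + G2(0) = 10/1 + 1/9 = 10 + 0.1111 = 10.1111.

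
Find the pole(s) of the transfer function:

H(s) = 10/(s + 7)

Pole is where denominator = 0: s + 7 = 0, so s = -7.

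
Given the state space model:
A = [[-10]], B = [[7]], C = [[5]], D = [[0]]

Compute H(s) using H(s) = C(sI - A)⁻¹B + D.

(sI - A)⁻¹ = 1/(s + 10). H(s) = 5 × 7/(s + 10) + 0 = 35/(s + 10).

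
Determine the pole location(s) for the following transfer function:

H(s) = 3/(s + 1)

Pole is where denominator = 0: s + 1 = 0, so s = -1.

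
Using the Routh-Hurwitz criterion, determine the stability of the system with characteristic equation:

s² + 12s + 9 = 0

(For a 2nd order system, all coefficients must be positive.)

Coefficients: 1, 12, 9. All positive, so system is stable.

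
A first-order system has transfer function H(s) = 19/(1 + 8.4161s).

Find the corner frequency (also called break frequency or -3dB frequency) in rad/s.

Corner frequency = 1/τ = 1/8.4161 = 0.119 rad/s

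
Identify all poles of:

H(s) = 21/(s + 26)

Pole is where denominator = 0: s + 26 = 0, so s = -26.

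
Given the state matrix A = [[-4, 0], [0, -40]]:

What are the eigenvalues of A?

For diagonal matrix, eigenvalues are diagonal entries: λ₁ = -4, λ₂ = -40.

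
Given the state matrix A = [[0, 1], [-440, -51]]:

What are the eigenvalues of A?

det(A - λI) = λ² - (-51)λ + 440 = (λ - (-40))(λ - (-11)). Eigenvalues: -40, -11.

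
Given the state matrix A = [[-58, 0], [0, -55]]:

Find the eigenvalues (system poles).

For diagonal matrix, eigenvalues are diagonal entries: λ₁ = -58, λ₂ = -55.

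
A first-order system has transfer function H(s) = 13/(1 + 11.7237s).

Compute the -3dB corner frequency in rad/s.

Corner frequency = 1/τ = 1/11.7237 = 0.085 rad/s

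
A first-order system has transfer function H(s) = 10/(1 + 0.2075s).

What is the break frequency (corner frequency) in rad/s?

Corner frequency = 1/τ = 1/0.2075 = 4.819 rad/s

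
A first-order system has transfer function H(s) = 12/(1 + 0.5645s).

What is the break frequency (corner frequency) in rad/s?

Corner frequency = 1/τ = 1/0.5645 = 1.771 rad/s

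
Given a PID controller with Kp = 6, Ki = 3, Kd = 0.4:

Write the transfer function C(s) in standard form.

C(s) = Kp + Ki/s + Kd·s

Substituting values: C(s) = 6 + 3/s + 0.4s = (0.4s² + 6s + 3)/s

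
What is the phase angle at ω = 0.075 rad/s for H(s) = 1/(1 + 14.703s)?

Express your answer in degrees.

Phase = -arctan(ωτ) = -arctan(0.075 × 14.703) = -47.8°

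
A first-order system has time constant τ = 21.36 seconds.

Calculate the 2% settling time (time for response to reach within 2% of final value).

For first-order system, 2% settling time ≈ 4τ = 4 × 21.36 = 85.44 s.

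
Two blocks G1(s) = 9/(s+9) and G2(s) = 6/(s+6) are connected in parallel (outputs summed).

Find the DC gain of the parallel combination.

Parallel: G_eq = G1 + G2. DC gain = G1(0) + G2(0) = 9/9 + 6/6 = 1 + 1 = 2.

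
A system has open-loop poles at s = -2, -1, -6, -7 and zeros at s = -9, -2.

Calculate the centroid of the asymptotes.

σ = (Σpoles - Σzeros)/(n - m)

σ = (Σpoles - Σzeros)/(n - m) = (-16 - (-11))/(4 - 2) = -5/2 = -2.5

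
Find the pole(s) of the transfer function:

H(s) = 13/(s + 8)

Pole is where denominator = 0: s + 8 = 0, so s = -8.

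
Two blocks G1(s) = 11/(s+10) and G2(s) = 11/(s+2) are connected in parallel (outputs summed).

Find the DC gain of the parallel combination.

Parallel: G_eq = G1 + G2. DC gain = G1(0) + G2(0) = 11/10 + 11/2 = 1.1 + 5.5 = 6.6.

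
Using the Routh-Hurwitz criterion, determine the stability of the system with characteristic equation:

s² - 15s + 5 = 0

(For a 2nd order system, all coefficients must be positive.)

Coefficients: 1, -15, 5. b=-15 not positive, so system is unstable.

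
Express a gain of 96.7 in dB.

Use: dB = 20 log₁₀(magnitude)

dB = 20 log₁₀(96.7) = 39.7 dB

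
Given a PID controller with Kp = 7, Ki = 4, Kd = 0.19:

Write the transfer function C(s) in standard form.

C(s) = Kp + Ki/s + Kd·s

Substituting values: C(s) = 7 + 4/s + 0.19s = (0.19s² + 7s + 4)/s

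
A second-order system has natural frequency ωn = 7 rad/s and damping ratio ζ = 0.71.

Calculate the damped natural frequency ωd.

ωd = ωn√(1 - ζ²) = 7√(1 - 0.71²) = 4.93 rad/s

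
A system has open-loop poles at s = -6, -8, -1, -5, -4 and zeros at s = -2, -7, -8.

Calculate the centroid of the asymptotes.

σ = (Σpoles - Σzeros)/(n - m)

σ = (Σpoles - Σzeros)/(n - m) = (-24 - (-17))/(5 - 3) = -7/2 = -3.5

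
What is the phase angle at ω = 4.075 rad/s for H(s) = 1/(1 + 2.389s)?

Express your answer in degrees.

Phase = -arctan(ωτ) = -arctan(4.075 × 2.389) = -84.1°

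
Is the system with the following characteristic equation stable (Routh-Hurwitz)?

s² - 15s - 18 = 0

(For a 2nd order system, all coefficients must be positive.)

Coefficients: 1, -15, -18. b=-15, c=-18 not positive, so system is unstable.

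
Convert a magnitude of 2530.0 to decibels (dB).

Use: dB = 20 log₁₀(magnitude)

dB = 20 log₁₀(2530.0) = 68.1 dB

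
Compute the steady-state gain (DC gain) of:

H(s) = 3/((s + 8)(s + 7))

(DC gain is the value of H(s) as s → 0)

DC gain = H(0) = 3/(8 × 7) = 3/56 = 0.0536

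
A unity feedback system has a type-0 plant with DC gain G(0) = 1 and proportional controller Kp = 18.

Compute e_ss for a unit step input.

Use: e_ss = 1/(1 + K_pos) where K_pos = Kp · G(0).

K_pos = Kp · G(0) = 18 × 1 = 18. e_ss = 1/(1 + 18) = 0.0526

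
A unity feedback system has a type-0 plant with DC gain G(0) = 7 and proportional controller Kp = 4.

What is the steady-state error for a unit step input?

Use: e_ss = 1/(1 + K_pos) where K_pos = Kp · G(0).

K_pos = Kp · G(0) = 4 × 7 = 28. e_ss = 1/(1 + 28) = 0.0345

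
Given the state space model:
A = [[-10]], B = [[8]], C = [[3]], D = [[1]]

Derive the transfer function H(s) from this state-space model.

(sI - A)⁻¹ = 1/(s + 10). H(s) = 3×8/(s + 10) + 1 = (s + 34)/(s + 10).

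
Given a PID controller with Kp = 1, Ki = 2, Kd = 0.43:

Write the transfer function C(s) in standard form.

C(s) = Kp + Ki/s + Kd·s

Substituting values: C(s) = 1 + 2/s + 0.43s = (0.43s² + s + 2)/s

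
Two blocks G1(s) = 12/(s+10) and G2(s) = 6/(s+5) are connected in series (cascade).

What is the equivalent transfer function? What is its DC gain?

Series: multiply transfer functions. G_eq = 12/(s+10) × 6/(s+5) = 72/((s+10)(s+5)). DC gain = 72/(10×5) = 1.44.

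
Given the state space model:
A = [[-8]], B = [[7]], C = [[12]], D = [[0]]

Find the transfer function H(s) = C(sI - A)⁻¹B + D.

(sI - A)⁻¹ = 1/(s + 8). H(s) = 12 × 7/(s + 8) + 0 = 84/(s + 8).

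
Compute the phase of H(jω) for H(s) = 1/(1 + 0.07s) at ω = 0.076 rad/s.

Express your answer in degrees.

Phase = -arctan(ωτ) = -arctan(0.076 × 0.07) = -0.3°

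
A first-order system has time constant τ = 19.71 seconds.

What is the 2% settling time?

For first-order system, 2% settling time ≈ 4τ = 4 × 19.71 = 78.84 s.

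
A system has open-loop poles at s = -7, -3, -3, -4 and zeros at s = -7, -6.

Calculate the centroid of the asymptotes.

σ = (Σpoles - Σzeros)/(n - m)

σ = (Σpoles - Σzeros)/(n - m) = (-17 - (-13))/(4 - 2) = -4/2 = -2.0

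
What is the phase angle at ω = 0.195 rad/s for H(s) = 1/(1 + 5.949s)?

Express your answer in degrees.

Phase = -arctan(ωτ) = -arctan(0.195 × 5.949) = -49.2°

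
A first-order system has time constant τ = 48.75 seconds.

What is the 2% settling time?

For first-order system, 2% settling time ≈ 4τ = 4 × 48.75 = 195.0 s.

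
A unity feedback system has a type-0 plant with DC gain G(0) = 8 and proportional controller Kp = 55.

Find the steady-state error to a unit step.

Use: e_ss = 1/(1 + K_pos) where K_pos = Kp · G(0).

K_pos = Kp · G(0) = 55 × 8 = 440. e_ss = 1/(1 + 440) = 0.0023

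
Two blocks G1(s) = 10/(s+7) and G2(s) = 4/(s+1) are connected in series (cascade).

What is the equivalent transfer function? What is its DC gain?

Series: multiply transfer functions. G_eq = 10/(s+7) × 4/(s+1) = 40/((s+7)(s+1)). DC gain = 40/(7×1) = 5.7143.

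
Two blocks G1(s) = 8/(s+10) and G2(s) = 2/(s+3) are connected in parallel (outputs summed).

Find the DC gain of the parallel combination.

Parallel: G_eq = G1 + G2. DC gain = G1(0) + G2(0) = 8/10 + 2/3 = 0.8 + 0.6667 = 1.4667.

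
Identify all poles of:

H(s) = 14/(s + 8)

Pole is where denominator = 0: s + 8 = 0, so s = -8.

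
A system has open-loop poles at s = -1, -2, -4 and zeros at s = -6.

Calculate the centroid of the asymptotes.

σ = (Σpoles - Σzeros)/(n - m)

σ = (Σpoles - Σzeros)/(n - m) = (-7 - (-6))/(3 - 1) = -1/2 = -0.5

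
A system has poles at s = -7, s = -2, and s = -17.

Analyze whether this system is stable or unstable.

All poles are in the left half-plane. System is stable.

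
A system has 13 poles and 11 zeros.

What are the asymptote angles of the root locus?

n - m = 13 - 11 = 2. Angles: θk = (2k + 1)·180°/2 = 90°, 270°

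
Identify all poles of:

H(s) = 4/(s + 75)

Pole is where denominator = 0: s + 75 = 0, so s = -75.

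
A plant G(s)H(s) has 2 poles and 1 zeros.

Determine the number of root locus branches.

Root locus has n branches where n = number of poles = 2.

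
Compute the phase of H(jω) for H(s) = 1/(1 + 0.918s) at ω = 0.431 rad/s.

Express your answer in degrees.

Phase = -arctan(ωτ) = -arctan(0.431 × 0.918) = -21.6°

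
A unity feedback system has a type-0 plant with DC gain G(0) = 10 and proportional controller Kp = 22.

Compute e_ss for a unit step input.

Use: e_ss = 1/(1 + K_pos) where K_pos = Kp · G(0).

K_pos = Kp · G(0) = 22 × 10 = 220. e_ss = 1/(1 + 220) = 0.0045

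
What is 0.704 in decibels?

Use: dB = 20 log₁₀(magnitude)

dB = 20 log₁₀(0.704) = -3.0 dB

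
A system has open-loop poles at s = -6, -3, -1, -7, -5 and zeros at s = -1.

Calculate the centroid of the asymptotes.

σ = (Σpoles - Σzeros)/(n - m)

σ = (Σpoles - Σzeros)/(n - m) = (-22 - (-1))/(5 - 1) = -21/4 = -5.25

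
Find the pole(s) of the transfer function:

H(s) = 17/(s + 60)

Pole is where denominator = 0: s + 60 = 0, so s = -60.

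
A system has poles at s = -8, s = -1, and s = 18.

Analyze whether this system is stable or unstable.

Pole(s) at s = 18 are not in the left half-plane. System is unstable.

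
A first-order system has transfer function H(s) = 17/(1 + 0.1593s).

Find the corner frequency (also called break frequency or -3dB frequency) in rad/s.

Corner frequency = 1/τ = 1/0.1593 = 6.277 rad/s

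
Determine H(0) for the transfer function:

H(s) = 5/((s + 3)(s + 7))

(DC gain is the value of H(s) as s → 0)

DC gain = H(0) = 5/(3 × 7) = 5/21 = 0.2381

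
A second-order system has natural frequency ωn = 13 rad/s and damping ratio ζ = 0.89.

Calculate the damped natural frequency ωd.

ωd = ωn√(1 - ζ²) = 13√(1 - 0.89²) = 5.93 rad/s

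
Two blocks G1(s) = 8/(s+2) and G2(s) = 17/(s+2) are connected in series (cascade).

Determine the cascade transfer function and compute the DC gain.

Series: multiply transfer functions. G_eq = 8/(s+2) × 17/(s+2) = 136/((s+2)(s+2)). DC gain = 136/(2×2) = 34.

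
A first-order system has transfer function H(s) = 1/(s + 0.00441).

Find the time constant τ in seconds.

For H(s) = 1/(s + 1/τ), the pole is at -1/τ = -0.00441, so τ = 1/0.00441 = 226.8 s.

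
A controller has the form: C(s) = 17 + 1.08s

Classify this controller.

This is a Proportional-Derivative (PD) controller.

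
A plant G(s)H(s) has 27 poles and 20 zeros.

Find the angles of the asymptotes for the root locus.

n - m = 27 - 20 = 7. Angles: θk = (2k + 1)·180°/7 = 25.71°, 77.14°, 128.57°, 180°, 231.43°, 282.86°, 334.29°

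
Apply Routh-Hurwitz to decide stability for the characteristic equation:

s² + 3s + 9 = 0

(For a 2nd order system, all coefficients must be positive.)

Coefficients: 1, 3, 9. All positive, so system is stable.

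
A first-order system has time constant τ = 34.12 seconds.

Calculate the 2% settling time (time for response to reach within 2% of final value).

For first-order system, 2% settling time ≈ 4τ = 4 × 34.12 = 136.48 s.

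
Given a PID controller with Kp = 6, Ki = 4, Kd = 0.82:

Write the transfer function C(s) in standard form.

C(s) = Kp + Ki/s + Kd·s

Substituting values: C(s) = 6 + 4/s + 0.82s = (0.82s² + 6s + 4)/s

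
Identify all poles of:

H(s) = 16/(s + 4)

Pole is where denominator = 0: s + 4 = 0, so s = -4.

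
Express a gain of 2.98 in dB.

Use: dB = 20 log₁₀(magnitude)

dB = 20 log₁₀(2.98) = 9.5 dB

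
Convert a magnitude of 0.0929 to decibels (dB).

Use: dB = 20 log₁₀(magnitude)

dB = 20 log₁₀(0.0929) = -20.6 dB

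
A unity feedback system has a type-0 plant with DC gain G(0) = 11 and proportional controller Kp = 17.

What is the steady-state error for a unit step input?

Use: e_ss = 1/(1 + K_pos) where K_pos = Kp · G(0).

K_pos = Kp · G(0) = 17 × 11 = 187. e_ss = 1/(1 + 187) = 0.0053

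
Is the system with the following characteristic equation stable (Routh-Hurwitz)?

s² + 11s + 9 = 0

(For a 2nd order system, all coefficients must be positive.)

Coefficients: 1, 11, 9. All positive, so system is stable.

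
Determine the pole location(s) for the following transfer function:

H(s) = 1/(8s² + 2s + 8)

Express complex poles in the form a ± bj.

Discriminant = 2² - 4×8×8 = 4 - 256 = -252 < 0, so the poles are a complex conjugate pair s = (-2 ± j√252)/(2×8). Real part = -2/(2×8) = -2/16 = -0.125; imaginary part = ±√252/(2×8) ≈ 0.9922. Poles: s = -0.125 ± 0.9922j.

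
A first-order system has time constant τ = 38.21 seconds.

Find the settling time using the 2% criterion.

For first-order system, 2% settling time ≈ 4τ = 4 × 38.21 = 152.84 s.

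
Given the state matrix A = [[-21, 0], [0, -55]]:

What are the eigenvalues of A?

For diagonal matrix, eigenvalues are diagonal entries: λ₁ = -21, λ₂ = -55.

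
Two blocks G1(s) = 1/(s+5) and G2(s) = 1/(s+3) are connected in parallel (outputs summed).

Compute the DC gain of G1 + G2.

Parallel: G_eq = G1 + G2. DC gain = G1(0) + G2(0) = 1/5 + 1/3 = 0.2 + 0.3333 = 0.5333.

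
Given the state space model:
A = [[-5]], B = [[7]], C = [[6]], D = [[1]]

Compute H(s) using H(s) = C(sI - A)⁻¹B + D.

(sI - A)⁻¹ = 1/(s + 5). H(s) = 6×7/(s + 5) + 1 = (s + 47)/(s + 5).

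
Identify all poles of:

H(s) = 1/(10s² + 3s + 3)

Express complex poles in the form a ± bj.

Discriminant = 3² - 4×10×3 = 9 - 120 = -111 < 0, so the poles are a complex conjugate pair s = (-3 ± j√111)/(2×10). Real part = -3/(2×10) = -3/20 = -0.15; imaginary part = ±√111/(2×10) ≈ 0.5268. Poles: s = -0.15 ± 0.5268j.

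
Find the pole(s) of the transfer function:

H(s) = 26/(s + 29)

Pole is where denominator = 0: s + 29 = 0, so s = -29.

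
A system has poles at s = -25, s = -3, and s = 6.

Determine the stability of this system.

Pole(s) at s = 6 are not in the left half-plane. System is unstable.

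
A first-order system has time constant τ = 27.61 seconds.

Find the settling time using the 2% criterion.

For first-order system, 2% settling time ≈ 4τ = 4 × 27.61 = 110.44 s.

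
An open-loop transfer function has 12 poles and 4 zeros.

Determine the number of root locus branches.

Root locus has n branches where n = number of poles = 12.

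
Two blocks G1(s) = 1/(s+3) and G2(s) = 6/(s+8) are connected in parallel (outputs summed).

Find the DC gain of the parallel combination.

Parallel: G_eq = G1 + G2. DC gain = G1(0) + G2(0) = 1/3 + 6/8 = 0.3333 + 0.75 = 1.0833.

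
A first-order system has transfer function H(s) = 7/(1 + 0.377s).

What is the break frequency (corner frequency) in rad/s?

Corner frequency = 1/τ = 1/0.377 = 2.653 rad/s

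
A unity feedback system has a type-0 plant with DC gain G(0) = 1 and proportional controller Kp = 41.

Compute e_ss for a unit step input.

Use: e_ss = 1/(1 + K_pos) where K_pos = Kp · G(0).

K_pos = Kp · G(0) = 41 × 1 = 41. e_ss = 1/(1 + 41) = 0.0238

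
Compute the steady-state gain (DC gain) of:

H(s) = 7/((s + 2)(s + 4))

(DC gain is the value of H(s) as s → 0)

DC gain = H(0) = 7/(2 × 4) = 7/8 = 0.875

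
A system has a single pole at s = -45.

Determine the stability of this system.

Pole at s = -45 is in the left half-plane. Stable.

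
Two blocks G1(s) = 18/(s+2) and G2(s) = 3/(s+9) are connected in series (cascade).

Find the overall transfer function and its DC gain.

Series: multiply transfer functions. G_eq = 18/(s+2) × 3/(s+9) = 54/((s+2)(s+9)). DC gain = 54/(2×9) = 3.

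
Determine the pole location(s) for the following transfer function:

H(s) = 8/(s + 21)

Pole is where denominator = 0: s + 21 = 0, so s = -21.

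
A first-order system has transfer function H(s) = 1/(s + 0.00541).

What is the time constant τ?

For H(s) = 1/(s + 1/τ), the pole is at -1/τ = -0.00541, so τ = 1/0.00541 = 184.8 s.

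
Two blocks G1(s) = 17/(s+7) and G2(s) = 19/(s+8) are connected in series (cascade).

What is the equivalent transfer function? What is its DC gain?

Series: multiply transfer functions. G_eq = 17/(s+7) × 19/(s+8) = 323/((s+7)(s+8)). DC gain = 323/(7×8) = 5.7679.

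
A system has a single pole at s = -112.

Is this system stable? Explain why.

Pole at s = -112 is in the left half-plane. Stable.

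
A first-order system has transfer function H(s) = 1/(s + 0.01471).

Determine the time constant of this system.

For H(s) = 1/(s + 1/τ), the pole is at -1/τ = -0.01471, so τ = 1/0.01471 = 67.98 s.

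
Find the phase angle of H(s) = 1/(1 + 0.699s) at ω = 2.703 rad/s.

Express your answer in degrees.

Phase = -arctan(ωτ) = -arctan(2.703 × 0.699) = -62.1°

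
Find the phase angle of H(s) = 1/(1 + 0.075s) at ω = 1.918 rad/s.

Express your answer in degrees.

Phase = -arctan(ωτ) = -arctan(1.918 × 0.075) = -8.2°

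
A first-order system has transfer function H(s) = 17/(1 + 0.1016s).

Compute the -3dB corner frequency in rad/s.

Corner frequency = 1/τ = 1/0.1016 = 9.843 rad/s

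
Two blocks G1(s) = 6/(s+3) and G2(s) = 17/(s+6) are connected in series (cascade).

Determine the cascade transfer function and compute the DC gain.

Series: multiply transfer functions. G_eq = 6/(s+3) × 17/(s+6) = 102/((s+3)(s+6)). DC gain = 102/(3×6) = 5.6667.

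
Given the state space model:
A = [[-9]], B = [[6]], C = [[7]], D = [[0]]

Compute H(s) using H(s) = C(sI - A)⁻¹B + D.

(sI - A)⁻¹ = 1/(s + 9). H(s) = 7 × 6/(s + 9) + 0 = 42/(s + 9).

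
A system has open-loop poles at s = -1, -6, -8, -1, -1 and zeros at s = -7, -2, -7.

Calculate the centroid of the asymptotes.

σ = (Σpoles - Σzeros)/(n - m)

σ = (Σpoles - Σzeros)/(n - m) = (-17 - (-16))/(5 - 3) = -1/2 = -0.5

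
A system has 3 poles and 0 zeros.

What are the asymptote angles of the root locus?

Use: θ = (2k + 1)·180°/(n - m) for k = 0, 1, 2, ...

n - m = 3 - 0 = 3. Angles: θk = (2k + 1)·180°/3 = 60°, 180°, 300°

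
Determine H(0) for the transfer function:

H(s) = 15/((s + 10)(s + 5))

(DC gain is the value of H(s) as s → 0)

DC gain = H(0) = 15/(10 × 5) = 15/50 = 0.3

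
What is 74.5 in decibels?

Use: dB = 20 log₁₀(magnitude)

dB = 20 log₁₀(74.5) = 37.4 dB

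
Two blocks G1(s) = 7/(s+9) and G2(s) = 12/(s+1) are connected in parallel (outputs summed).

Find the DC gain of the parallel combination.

Parallel: G_eq = G1 + G2. DC gain = G1(0) + G2(0) = 7/9 + 12/1 = 0.7778 + 12 = 12.7778.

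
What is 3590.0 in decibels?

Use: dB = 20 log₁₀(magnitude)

dB = 20 log₁₀(3590.0) = 71.1 dB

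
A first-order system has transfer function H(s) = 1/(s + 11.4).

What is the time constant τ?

For H(s) = 1/(s + 1/τ), the pole is at -1/τ = -11.4, so τ = 1/11.4 = 0.0877 s.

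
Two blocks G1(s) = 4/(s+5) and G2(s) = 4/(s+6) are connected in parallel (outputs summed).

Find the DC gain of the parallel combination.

Parallel: G_eq = G1 + G2. DC gain = G1(0) + G2(0) = 4/5 + 4/6 = 0.8 + 0.6667 = 1.4667.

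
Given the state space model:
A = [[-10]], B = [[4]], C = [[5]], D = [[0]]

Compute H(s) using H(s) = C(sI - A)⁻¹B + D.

(sI - A)⁻¹ = 1/(s + 10). H(s) = 5 × 4/(s + 10) + 0 = 20/(s + 10).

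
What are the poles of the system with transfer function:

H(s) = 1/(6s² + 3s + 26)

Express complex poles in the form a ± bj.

Discriminant = 3² - 4×6×26 = 9 - 624 = -615 < 0, so the poles are a complex conjugate pair s = (-3 ± j√615)/(2×6). Real part = -3/(2×6) = -3/12 = -0.25; imaginary part = ±√615/(2×6) ≈ 2.0666. Poles: s = -0.25 ± 2.0666j.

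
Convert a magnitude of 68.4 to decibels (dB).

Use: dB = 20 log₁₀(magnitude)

dB = 20 log₁₀(68.4) = 36.7 dB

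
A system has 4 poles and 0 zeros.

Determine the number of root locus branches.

Root locus has n branches where n = number of poles = 4.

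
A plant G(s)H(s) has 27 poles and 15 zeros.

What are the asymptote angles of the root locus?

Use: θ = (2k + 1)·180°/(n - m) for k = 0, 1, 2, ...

n - m = 27 - 15 = 12. Angles: θk = (2k + 1)·180°/12 = 15°, 45°, 75°, 105°, 135°, 165°, 195°, 225°, 255°, 285°, 315°, 345°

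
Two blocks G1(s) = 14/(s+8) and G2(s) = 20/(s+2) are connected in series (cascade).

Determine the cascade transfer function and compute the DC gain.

Series: multiply transfer functions. G_eq = 14/(s+8) × 20/(s+2) = 280/((s+8)(s+2)). DC gain = 280/(8×2) = 17.5.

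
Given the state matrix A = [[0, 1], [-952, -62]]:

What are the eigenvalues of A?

det(A - λI) = λ² - (-62)λ + 952 = (λ - (-34))(λ - (-28)). Eigenvalues: -34, -28.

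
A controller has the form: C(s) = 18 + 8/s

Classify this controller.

This is a Proportional-Integral (PI) controller.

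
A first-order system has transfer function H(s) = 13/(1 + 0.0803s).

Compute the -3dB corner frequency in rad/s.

Corner frequency = 1/τ = 1/0.0803 = 12.453 rad/s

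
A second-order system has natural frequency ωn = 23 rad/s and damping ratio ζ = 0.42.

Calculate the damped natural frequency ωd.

ωd = ωn√(1 - ζ²) = 23√(1 - 0.42²) = 20.87 rad/s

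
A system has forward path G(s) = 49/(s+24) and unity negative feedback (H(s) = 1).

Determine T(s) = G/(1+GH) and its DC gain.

T(s) = G/(1+GH) = [49/(s+24)] / [1 + 49/(s+24)] = 49/(s+24+49) = 49/(s+73). DC gain = 49/73 = 0.6712.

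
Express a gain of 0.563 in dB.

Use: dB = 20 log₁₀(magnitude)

dB = 20 log₁₀(0.563) = -5.0 dB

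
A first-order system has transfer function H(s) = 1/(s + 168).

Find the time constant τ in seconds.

For H(s) = 1/(s + 1/τ), the pole is at -1/τ = -168, so τ = 1/168 = 0.0060 s.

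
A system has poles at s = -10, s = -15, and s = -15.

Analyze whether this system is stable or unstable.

All poles are in the left half-plane. System is stable.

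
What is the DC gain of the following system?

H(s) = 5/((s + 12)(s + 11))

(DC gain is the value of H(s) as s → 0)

DC gain = H(0) = 5/(12 × 11) = 5/132 = 0.0379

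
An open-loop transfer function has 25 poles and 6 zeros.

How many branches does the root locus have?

Root locus has n branches where n = number of poles = 25.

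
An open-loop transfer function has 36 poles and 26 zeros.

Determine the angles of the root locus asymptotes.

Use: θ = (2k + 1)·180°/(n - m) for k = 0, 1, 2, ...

n - m = 36 - 26 = 10. Angles: θk = (2k + 1)·180°/10 = 18°, 54°, 90°, 126°, 162°, 198°, 234°, 270°, 306°, 342°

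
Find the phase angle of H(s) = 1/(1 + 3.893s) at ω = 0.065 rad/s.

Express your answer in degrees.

Phase = -arctan(ωτ) = -arctan(0.065 × 3.893) = -14.2°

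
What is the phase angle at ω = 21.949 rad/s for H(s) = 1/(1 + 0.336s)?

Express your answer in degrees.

Phase = -arctan(ωτ) = -arctan(21.949 × 0.336) = -82.3°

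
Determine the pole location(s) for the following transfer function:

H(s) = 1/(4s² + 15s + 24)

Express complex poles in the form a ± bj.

Discriminant = 15² - 4×4×24 = 225 - 384 = -159 < 0, so the poles are a complex conjugate pair s = (-15 ± j√159)/(2×4). Real part = -15/(2×4) = -15/8 = -1.875; imaginary part = ±√159/(2×4) ≈ 1.5762. Poles: s = -1.875 ± 1.5762j.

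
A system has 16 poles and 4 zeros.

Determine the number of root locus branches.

Root locus has n branches where n = number of poles = 16.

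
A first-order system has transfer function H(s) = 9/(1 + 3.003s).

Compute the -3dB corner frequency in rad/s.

Corner frequency = 1/τ = 1/3.003 = 0.333 rad/s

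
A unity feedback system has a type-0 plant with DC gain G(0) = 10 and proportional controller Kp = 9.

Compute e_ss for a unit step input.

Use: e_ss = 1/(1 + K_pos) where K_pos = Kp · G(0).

K_pos = Kp · G(0) = 9 × 10 = 90. e_ss = 1/(1 + 90) = 0.0110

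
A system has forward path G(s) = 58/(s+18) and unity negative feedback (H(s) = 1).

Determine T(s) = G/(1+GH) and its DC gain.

T(s) = G/(1+GH) = [58/(s+18)] / [1 + 58/(s+18)] = 58/(s+18+58) = 58/(s+76). DC gain = 58/76 = 0.7632.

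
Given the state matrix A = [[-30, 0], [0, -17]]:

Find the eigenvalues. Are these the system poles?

For diagonal matrix, eigenvalues are diagonal entries: λ₁ = -30, λ₂ = -17. Eigenvalues of A = system poles.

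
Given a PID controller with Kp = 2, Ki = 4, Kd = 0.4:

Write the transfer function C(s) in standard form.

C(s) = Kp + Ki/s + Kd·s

Substituting values: C(s) = 2 + 4/s + 0.4s = (0.4s² + 2s + 4)/s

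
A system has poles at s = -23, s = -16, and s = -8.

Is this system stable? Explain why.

All poles are in the left half-plane. System is stable.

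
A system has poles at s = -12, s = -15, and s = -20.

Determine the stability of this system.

All poles are in the left half-plane. System is stable.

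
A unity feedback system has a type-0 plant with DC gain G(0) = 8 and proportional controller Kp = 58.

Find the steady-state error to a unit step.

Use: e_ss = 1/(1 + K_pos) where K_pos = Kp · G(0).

K_pos = Kp · G(0) = 58 × 8 = 464. e_ss = 1/(1 + 464) = 0.0022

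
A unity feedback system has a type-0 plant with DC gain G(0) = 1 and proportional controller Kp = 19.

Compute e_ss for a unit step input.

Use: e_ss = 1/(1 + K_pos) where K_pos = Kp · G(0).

K_pos = Kp · G(0) = 19 × 1 = 19. e_ss = 1/(1 + 19) = 0.05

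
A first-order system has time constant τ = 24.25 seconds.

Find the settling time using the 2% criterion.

For first-order system, 2% settling time ≈ 4τ = 4 × 24.25 = 97.0 s.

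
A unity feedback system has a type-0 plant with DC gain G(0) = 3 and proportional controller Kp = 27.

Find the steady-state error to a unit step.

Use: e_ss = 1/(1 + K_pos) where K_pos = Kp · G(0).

K_pos = Kp · G(0) = 27 × 3 = 81. e_ss = 1/(1 + 81) = 0.0122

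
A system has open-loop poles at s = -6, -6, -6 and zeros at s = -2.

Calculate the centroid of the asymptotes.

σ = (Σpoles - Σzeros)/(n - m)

σ = (Σpoles - Σzeros)/(n - m) = (-18 - (-2))/(3 - 1) = -16/2 = -8.0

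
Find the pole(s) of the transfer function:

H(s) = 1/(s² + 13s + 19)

Discriminant = 13² - 4×1×19 = 169 - 76 = 93 > 0, so two distinct real poles. Using quadratic formula: s = (-13 ± √93)/(2×1) = (-13 ± √93)/2, with √93 ≈ 9.6437. s₁ ≈ -1.6782, s₂ ≈ -11.3218. Poles: s₁ = -1.6782, s₂ = -11.3218.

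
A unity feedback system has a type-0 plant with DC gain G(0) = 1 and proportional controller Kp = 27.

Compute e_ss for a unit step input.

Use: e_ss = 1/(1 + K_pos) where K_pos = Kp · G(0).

K_pos = Kp · G(0) = 27 × 1 = 27. e_ss = 1/(1 + 27) = 0.0357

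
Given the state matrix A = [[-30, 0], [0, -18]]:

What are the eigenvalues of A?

For diagonal matrix, eigenvalues are diagonal entries: λ₁ = -30, λ₂ = -18.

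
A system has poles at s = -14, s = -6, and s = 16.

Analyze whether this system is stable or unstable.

Pole(s) at s = 16 are not in the left half-plane. System is unstable.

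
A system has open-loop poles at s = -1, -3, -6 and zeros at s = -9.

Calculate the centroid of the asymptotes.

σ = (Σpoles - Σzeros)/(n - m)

σ = (Σpoles - Σzeros)/(n - m) = (-10 - (-9))/(3 - 1) = -1/2 = -0.5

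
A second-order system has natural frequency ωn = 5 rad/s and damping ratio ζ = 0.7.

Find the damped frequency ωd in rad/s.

ωd = ωn√(1 - ζ²) = 5√(1 - 0.7²) = 3.57 rad/s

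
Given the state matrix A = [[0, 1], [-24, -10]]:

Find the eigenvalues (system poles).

det(A - λI) = λ² - (-10)λ + 24 = (λ - (-6))(λ - (-4)). Eigenvalues: -6, -4.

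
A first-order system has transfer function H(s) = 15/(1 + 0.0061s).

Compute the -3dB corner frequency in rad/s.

Corner frequency = 1/τ = 1/0.0061 = 163.934 rad/s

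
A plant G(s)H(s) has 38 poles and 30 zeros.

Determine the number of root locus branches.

Root locus has n branches where n = number of poles = 38.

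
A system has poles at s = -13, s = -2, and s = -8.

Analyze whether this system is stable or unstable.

All poles are in the left half-plane. System is stable.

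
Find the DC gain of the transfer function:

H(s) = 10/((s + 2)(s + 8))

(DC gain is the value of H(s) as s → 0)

DC gain = H(0) = 10/(2 × 8) = 10/16 = 0.625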